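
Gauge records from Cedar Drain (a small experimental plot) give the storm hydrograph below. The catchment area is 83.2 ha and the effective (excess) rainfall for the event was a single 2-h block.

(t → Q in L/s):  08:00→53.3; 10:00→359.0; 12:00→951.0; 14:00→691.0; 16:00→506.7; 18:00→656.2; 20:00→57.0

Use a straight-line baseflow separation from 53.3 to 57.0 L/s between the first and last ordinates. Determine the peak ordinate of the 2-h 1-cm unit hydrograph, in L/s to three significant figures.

U_p ≈ 359 L/s

Direct runoff: 0.00, 305.08, 896.47, 635.85, 450.93, 599.82, 0.00 L/s; ΣQ_DR = 2888 L/s, peak = 896.47 L/s.
Runoff depth d = ΣQ_DR·Δt / A = 2888 × 7200 / (83.2 ha) = 24.99 mm.
The 1-cm UH is the DRH scaled by (10 mm)/d, so U_p = 896.47 × 10/24.99 = 359 L/s.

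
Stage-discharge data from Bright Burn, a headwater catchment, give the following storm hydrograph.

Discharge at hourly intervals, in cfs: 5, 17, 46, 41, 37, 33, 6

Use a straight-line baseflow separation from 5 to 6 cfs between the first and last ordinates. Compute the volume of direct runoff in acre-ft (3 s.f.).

V ≈ 12.1 acre-ft

Direct-runoff ordinates (Q − Q_b): 0.00, 11.83, 40.67, 35.50, 31.33, 27.17, 0.00 cfs.
ΣQ_DR = 146.5 cfs.
With Δt = 1 h = 3600 s, V = ΣQ_DR · Δt = 146.5 × 3600 = 5.27 × 10^5 ft³ = 12.1 acre-ft.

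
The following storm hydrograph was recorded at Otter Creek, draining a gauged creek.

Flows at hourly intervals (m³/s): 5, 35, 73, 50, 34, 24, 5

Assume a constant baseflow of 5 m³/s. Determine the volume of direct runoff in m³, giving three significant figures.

Direct-runoff ordinates (Q − Q_b): 0.0, 30.0, 68.0, 45.0, 29.0, 19.0, 0.0 m³/s.
ΣQ_DR = 191.0 m³/s.
With Δt = 1 h = 3600 s, V = ΣQ_DR · Δt = 191.0 × 3600 = 6.88 × 10^5 m³.

V ≈ 6.88 × 10^5 m³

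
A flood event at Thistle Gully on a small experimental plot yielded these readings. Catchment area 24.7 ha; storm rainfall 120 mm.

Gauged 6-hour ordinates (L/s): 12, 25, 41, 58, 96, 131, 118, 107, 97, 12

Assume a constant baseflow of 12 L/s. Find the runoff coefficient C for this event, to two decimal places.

ΣQ_DR = 577.0 L/s; V = ΣQ_DR·Δt = 1.246 × 10^7 L.
Runoff depth d = V / A = 50.46 mm.
C = d / P = 50.46 / 120 = 0.42.

C ≈ 0.42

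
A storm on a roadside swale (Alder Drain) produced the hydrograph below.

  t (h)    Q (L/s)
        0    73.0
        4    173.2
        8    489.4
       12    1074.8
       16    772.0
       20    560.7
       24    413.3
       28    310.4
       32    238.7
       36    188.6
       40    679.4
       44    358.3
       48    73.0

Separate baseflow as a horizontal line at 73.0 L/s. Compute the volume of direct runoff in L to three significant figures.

V ≈ 6.42 × 10^7 L

Direct-runoff ordinates (Q − Q_b): 0.0, 100.2, 416.4, 1001.8, 699.0, 487.7, 340.3, 237.4, 165.7, 115.6, 606.4, 285.3, 0.0 L/s.
ΣQ_DR = 4456 L/s.
With Δt = 4 h = 14400 s, V = ΣQ_DR · Δt = 4456 × 14400 = 6.42 × 10^7 L.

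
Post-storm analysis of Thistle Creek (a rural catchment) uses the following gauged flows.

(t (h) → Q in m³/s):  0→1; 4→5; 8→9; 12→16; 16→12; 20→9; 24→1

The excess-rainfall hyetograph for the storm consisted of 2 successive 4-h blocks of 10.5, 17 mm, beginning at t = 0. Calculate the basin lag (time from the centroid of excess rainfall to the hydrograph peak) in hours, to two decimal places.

t_L ≈ 7.53 h

Centroid of excess rainfall: t_c = Σ P_i·t̄_i / ΣP_i = 4.4727 h (block centres at 2, 6 h).
Hydrograph peak occurs at t = 12 h, so basin lag t_L = 12 − 4.4727 = 7.53 h.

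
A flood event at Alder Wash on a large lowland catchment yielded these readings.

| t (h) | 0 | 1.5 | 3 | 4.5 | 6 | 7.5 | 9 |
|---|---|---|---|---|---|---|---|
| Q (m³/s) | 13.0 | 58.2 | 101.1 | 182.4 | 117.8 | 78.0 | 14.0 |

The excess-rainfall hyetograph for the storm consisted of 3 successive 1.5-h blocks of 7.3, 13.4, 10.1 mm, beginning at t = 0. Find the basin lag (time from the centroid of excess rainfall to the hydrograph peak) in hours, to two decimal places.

Centroid of excess rainfall: t_c = Σ P_i·t̄_i / ΣP_i = 2.3864 h (block centres at 0.75, 2.25, 3.75 h).
Hydrograph peak occurs at t = 4.5 h, so basin lag t_L = 4.5 − 2.3864 = 2.11 h.

t_L ≈ 2.11 h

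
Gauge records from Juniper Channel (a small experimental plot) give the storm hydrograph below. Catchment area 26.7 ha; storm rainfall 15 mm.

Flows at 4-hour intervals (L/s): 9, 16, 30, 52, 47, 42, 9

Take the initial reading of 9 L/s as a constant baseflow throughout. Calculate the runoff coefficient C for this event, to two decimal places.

C ≈ 0.51

ΣQ_DR = 142.0 L/s; V = ΣQ_DR·Δt = 2.045 × 10^6 L.
Runoff depth d = V / A = 7.658 mm.
C = d / P = 7.658 / 15 = 0.51.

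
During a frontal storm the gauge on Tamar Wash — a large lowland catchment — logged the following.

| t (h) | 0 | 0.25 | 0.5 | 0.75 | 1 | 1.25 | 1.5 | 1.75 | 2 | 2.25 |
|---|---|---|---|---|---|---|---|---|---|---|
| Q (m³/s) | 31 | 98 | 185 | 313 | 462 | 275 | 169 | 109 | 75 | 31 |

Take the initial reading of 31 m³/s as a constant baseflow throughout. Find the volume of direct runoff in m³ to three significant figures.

V ≈ 1.29 × 10^6 m³

Direct-runoff ordinates (Q − Q_b): 0.0, 67.0, 154.0, 282.0, 431.0, 244.0, 138.0, 78.0, 44.0, 0.0 m³/s.
ΣQ_DR = 1438 m³/s.
With Δt = 0.25 h = 900 s, V = ΣQ_DR · Δt = 1438 × 900 = 1.29 × 10^6 m³.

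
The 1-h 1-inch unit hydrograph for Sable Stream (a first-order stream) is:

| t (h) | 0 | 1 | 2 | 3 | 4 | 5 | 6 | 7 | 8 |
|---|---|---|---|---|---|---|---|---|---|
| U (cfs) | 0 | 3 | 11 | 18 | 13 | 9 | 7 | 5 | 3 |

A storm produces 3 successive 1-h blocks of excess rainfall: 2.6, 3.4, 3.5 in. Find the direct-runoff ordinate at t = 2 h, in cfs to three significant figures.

Q ≈ 38.8 cfs

By discrete convolution, Q_j = Σ (P_i / 1 in) · U_{j−i}.
At t = 2 h (j=2): Q = (2.6/1)·11 + (3.4/1)·3 + (3.5/1)·0 = 38.8 cfs.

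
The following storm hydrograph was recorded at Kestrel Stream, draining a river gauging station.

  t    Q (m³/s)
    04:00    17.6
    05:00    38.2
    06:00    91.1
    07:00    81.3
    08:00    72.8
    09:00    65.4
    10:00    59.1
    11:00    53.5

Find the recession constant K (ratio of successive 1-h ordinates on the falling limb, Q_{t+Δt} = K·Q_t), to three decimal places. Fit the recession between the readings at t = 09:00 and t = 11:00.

Using the recession-limb readings at t = 09:00 and t = 11:00: Q falls from 65.4 to 53.5 m³/s over 2 intervals.
K = (Q₂/Q₁)^(1/2) = (53.5/65.4)^(1/2) = 0.904.

K ≈ 0.904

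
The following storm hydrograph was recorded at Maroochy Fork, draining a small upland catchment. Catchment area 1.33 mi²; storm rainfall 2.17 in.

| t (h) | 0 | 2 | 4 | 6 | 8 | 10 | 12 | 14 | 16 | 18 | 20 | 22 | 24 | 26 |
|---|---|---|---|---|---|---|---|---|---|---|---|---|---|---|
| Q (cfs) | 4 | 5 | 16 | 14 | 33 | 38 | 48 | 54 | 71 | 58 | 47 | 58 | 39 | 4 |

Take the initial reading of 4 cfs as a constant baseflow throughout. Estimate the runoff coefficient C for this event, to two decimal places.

ΣQ_DR = 433.0 cfs; V = ΣQ_DR·Δt = 3.118 × 10^6 ft³.
Runoff depth d = V / A = 1.009 in.
C = d / P = 1.009 / 2.17 = 0.46.

C ≈ 0.46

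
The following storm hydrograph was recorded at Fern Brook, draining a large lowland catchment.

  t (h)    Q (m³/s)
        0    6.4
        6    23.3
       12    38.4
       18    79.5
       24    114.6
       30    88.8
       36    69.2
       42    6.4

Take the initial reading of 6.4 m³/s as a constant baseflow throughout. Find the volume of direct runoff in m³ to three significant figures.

V ≈ 8.11 × 10^6 m³

Direct-runoff ordinates (Q − Q_b): 0.0, 16.9, 32.0, 73.1, 108.2, 82.4, 62.8, 0.0 m³/s.
ΣQ_DR = 375.4 m³/s.
With Δt = 6 h = 21600 s, V = ΣQ_DR · Δt = 375.4 × 21600 = 8.11 × 10^6 m³.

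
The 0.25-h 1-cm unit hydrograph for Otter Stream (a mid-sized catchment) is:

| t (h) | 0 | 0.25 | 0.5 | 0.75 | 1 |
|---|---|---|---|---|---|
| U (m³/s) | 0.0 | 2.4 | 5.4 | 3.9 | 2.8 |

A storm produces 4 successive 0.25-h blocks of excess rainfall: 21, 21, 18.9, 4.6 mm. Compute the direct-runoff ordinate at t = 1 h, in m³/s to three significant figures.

By discrete convolution, Q_j = Σ (P_i / 10 mm) · U_{j−i}.
At t = 1 h (j=4): Q = (21/10)·2.8 + (21/10)·3.9 + (18.9/10)·5.4 + (4.6/10)·2.4 = 25.4 m³/s.

Q ≈ 25.4 m³/s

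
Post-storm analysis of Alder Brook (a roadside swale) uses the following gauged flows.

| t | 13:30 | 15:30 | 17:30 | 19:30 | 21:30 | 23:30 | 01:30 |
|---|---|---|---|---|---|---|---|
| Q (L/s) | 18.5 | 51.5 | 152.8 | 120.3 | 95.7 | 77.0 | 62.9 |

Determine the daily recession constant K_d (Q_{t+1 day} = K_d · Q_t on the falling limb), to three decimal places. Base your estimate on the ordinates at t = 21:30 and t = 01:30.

Between t = 21:30 and t = 01:30 the flow falls from 95.7 to 62.9 L/s over 2×2 h = 4 h.
Per-interval ratio K = (62.9/95.7)^(1/2) = 0.8107; K_d = K^(24/2) = 0.081.

K_d ≈ 0.081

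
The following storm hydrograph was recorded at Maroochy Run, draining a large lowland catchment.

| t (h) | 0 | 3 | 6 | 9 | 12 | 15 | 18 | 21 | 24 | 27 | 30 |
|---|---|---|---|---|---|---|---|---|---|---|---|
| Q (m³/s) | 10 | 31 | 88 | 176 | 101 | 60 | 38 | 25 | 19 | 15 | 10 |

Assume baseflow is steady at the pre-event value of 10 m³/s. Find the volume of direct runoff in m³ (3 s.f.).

V ≈ 5.00 × 10^6 m³

Direct-runoff ordinates (Q − Q_b): 0.0, 21.0, 78.0, 166.0, 91.0, 50.0, 28.0, 15.0, 9.0, 5.0, 0.0 m³/s.
ΣQ_DR = 463.0 m³/s.
With Δt = 3 h = 10800 s, V = ΣQ_DR · Δt = 463.0 × 10800 = 5.00 × 10^6 m³.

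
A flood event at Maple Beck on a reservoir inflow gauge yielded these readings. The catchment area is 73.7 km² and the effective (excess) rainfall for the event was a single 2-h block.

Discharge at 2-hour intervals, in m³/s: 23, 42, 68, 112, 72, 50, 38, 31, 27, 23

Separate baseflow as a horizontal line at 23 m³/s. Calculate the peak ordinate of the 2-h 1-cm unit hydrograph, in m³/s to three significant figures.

Direct runoff: 0.0, 19.0, 45.0, 89.0, 49.0, 27.0, 15.0, 8.0, 4.0, 0.0 m³/s; ΣQ_DR = 256.0 m³/s, peak = 89.0 m³/s.
Runoff depth d = ΣQ_DR·Δt / A = 256.0 × 7200 / (73.7 km²) = 25.01 mm.
The 1-cm UH is the DRH scaled by (10 mm)/d, so U_p = 89.0 × 10/25.01 = 35.6 m³/s.

U_p ≈ 35.6 m³/s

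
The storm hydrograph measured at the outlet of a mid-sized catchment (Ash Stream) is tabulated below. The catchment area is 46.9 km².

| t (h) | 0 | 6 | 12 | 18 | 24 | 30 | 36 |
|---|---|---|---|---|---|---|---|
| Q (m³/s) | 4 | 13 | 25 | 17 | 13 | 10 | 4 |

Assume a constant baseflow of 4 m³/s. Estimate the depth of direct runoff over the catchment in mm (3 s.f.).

Direct runoff: 0.0, 9.0, 21.0, 13.0, 9.0, 6.0, 0.0 m³/s; ΣQ_DR = 58.00 m³/s.
V = ΣQ_DR · Δt = 58.00 × 21600 s = 1.253 × 10^6 m³.
Over A = 46.9 km², depth = V / A = 26.7 mm.

d ≈ 26.7 mm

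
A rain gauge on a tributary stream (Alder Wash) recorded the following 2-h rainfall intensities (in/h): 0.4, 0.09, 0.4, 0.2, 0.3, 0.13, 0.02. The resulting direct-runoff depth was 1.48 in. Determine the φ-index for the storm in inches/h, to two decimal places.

φ ≈ 0.14 in/h

Only the 4 blocks with intensity above φ contribute runoff: 0.4, 0.4, 0.2, 0.3 in/h.
Σ(I−φ)·Δt = d  ⇒  (0.4+0.4+0.2+0.3 − 4φ)·2 = 1.48
φ = (1.300 − 1.48/2) / 4 = 0.14 in/h.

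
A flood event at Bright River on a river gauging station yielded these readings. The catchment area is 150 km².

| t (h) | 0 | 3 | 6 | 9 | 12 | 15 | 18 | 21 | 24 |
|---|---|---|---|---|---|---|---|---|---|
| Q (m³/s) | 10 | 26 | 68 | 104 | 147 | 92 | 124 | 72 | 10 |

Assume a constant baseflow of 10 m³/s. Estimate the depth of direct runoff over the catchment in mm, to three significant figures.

Direct runoff: 0.0, 16.0, 58.0, 94.0, 137.0, 82.0, 114.0, 62.0, 0.0 m³/s; ΣQ_DR = 563.0 m³/s.
V = ΣQ_DR · Δt = 563.0 × 10800 s = 6.080 × 10^6 m³.
Over A = 150 km², depth = V / A = 40.5 mm.

d ≈ 40.5 mm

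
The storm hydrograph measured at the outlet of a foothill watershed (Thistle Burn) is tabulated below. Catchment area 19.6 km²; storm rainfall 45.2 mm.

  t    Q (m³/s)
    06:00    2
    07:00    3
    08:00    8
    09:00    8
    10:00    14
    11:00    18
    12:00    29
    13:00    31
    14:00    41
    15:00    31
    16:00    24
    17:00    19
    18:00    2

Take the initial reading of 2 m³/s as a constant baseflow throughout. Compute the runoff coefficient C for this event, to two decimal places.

ΣQ_DR = 204.0 m³/s; V = ΣQ_DR·Δt = 7.344 × 10^5 m³.
Runoff depth d = V / A = 37.47 mm.
C = d / P = 37.47 / 45.2 = 0.83.

C ≈ 0.83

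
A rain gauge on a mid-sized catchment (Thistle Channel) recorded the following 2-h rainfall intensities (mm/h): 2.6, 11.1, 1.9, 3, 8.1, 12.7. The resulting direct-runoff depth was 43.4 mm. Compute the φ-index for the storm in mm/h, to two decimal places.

Only the 3 blocks with intensity above φ contribute runoff: 11.1, 8.1, 12.7 mm/h.
Σ(I−φ)·Δt = d  ⇒  (11.1+8.1+12.7 − 3φ)·2 = 43.4
φ = (31.90 − 43.4/2) / 3 = 3.40 mm/h.

φ ≈ 3.40 mm/h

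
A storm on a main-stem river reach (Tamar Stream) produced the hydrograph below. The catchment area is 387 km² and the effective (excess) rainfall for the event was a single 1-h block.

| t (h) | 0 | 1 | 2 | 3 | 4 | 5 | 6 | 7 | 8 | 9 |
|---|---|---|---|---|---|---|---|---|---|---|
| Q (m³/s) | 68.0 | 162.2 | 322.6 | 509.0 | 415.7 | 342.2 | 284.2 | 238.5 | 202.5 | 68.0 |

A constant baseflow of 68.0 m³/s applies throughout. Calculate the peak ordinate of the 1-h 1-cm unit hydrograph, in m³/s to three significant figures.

Direct runoff: 0.0, 94.2, 254.6, 441.0, 347.7, 274.2, 216.2, 170.5, 134.5, 0.0 m³/s; ΣQ_DR = 1933 m³/s, peak = 441.0 m³/s.
Runoff depth d = ΣQ_DR·Δt / A = 1933 × 3600 / (387 km²) = 17.98 mm.
The 1-cm UH is the DRH scaled by (10 mm)/d, so U_p = 441.0 × 10/17.98 = 245 m³/s.

U_p ≈ 245 m³/s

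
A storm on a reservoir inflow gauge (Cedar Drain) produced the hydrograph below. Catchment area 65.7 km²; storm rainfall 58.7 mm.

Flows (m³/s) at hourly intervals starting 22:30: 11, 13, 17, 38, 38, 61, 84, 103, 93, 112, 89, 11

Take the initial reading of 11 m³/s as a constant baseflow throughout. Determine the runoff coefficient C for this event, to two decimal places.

ΣQ_DR = 538.0 m³/s; V = ΣQ_DR·Δt = 1.937 × 10^6 m³.
Runoff depth d = V / A = 29.48 mm.
C = d / P = 29.48 / 58.7 = 0.50.

C ≈ 0.50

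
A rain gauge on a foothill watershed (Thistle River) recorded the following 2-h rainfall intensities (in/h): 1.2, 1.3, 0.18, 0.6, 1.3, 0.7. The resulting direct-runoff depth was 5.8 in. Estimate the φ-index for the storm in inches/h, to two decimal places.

Only the 5 blocks with intensity above φ contribute runoff: 1.2, 1.3, 0.6, 1.3, 0.7 in/h.
Σ(I−φ)·Δt = d  ⇒  (1.2+1.3+0.6+1.3+0.7 − 5φ)·2 = 5.8
φ = (5.100 − 5.8/2) / 5 = 0.44 in/h.

φ ≈ 0.44 in/h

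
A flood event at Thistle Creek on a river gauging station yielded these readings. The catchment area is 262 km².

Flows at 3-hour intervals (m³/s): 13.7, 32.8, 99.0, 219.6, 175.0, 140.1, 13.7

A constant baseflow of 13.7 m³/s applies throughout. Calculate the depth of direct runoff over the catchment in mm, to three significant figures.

Direct runoff: 0.0, 19.1, 85.3, 205.9, 161.3, 126.4, 0.0 m³/s; ΣQ_DR = 598.0 m³/s.
V = ΣQ_DR · Δt = 598.0 × 10800 s = 6.458 × 10^6 m³.
Over A = 262 km², depth = V / A = 24.7 mm.

d ≈ 24.7 mm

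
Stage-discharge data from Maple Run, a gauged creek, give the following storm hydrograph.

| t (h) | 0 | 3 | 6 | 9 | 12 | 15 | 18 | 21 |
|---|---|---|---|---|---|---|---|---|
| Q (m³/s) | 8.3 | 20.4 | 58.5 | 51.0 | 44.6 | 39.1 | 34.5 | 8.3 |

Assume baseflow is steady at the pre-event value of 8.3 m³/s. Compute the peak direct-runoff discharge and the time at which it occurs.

Subtracting baseflow gives direct-runoff ordinates: 0.0, 12.1, 50.2, 42.7, 36.3, 30.8, 26.2, 0.0 m³/s.
The maximum is 50.2 m³/s, occurring at the reading for t = 6 h.

Q_p = 50.2 m³/s at t = 6 h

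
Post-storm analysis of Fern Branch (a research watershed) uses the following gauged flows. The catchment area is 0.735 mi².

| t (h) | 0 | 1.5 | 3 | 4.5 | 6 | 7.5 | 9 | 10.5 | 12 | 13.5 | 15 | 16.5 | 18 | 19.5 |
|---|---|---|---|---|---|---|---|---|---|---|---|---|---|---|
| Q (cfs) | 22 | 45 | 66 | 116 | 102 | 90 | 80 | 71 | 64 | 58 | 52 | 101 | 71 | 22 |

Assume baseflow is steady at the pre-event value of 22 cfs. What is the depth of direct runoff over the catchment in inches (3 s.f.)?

d ≈ 2.06 in

Direct runoff: 0.0, 23.0, 44.0, 94.0, 80.0, 68.0, 58.0, 49.0, 42.0, 36.0, 30.0, 79.0, 49.0, 0.0 cfs; ΣQ_DR = 652.0 cfs.
V = ΣQ_DR · Δt = 652.0 × 5400 s = 3.521 × 10^6 ft³.
Over A = 0.735 mi², depth = V / A = 2.06 in.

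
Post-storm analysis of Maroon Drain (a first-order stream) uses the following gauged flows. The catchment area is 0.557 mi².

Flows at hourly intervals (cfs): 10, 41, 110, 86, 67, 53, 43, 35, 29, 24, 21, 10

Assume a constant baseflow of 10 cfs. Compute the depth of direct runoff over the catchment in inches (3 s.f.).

Direct runoff: 0.0, 31.0, 100.0, 76.0, 57.0, 43.0, 33.0, 25.0, 19.0, 14.0, 11.0, 0.0 cfs; ΣQ_DR = 409.0 cfs.
V = ΣQ_DR · Δt = 409.0 × 3600 s = 1.472 × 10^6 ft³.
Over A = 0.557 mi², depth = V / A = 1.14 in.

d ≈ 1.14 in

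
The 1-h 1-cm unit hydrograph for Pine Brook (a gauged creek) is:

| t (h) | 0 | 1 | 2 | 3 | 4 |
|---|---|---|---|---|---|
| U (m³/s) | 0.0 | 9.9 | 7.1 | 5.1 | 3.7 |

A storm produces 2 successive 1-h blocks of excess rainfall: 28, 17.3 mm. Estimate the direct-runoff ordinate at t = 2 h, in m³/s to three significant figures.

Q ≈ 37.0 m³/s

By discrete convolution, Q_j = Σ (P_i / 10 mm) · U_{j−i}.
At t = 2 h (j=2): Q = (28/10)·7.1 + (17.3/10)·9.9 = 37.0 m³/s.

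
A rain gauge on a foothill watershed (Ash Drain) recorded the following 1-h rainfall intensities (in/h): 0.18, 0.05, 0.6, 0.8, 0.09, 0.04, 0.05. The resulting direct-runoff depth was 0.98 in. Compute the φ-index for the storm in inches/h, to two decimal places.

φ ≈ 0.21 in/h

Only the 2 blocks with intensity above φ contribute runoff: 0.6, 0.8 in/h.
Σ(I−φ)·Δt = d  ⇒  (0.6+0.8 − 2φ)·1 = 0.98
φ = (1.400 − 0.98/1) / 2 = 0.21 in/h.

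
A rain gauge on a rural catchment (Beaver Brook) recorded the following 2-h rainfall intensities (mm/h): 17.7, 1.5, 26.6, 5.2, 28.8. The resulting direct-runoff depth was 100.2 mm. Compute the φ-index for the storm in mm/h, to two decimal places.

Only the 3 blocks with intensity above φ contribute runoff: 17.7, 26.6, 28.8 mm/h.
Σ(I−φ)·Δt = d  ⇒  (17.7+26.6+28.8 − 3φ)·2 = 100.2
φ = (73.10 − 100.2/2) / 3 = 7.67 mm/h.

φ ≈ 7.67 mm/h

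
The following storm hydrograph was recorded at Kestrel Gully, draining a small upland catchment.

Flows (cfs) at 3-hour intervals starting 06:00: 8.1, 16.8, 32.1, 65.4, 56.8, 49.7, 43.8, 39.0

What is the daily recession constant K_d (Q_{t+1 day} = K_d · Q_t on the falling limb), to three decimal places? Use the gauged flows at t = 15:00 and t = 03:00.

K_d ≈ 0.356

Between t = 15:00 and t = 03:00 the flow falls from 65.4 to 39.0 cfs over 4×3 h = 12 h.
Per-interval ratio K = (39.0/65.4)^(1/4) = 0.8788; K_d = K^(24/3) = 0.356.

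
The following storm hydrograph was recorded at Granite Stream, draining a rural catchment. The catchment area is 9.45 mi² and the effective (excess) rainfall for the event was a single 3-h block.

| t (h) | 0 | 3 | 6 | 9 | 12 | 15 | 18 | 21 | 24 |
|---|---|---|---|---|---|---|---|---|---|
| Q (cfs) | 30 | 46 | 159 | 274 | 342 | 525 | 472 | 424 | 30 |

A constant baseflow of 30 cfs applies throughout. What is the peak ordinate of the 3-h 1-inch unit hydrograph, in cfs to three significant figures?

Direct runoff: 0.0, 16.0, 129.0, 244.0, 312.0, 495.0, 442.0, 394.0, 0.0 cfs; ΣQ_DR = 2032 cfs, peak = 495.0 cfs.
Runoff depth d = ΣQ_DR·Δt / A = 2032 × 10800 / (9.45 mi²) = 0.9996 in.
The 1-inch UH is the DRH scaled by (1 in)/d, so U_p = 495.0 × 1/0.9996 = 495 cfs.

U_p ≈ 495 cfs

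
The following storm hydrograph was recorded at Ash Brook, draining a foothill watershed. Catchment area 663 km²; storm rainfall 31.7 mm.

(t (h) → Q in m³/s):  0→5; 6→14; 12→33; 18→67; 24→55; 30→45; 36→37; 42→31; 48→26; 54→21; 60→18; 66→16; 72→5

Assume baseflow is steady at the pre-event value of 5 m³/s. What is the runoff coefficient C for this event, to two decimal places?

C ≈ 0.32

ΣQ_DR = 308.0 m³/s; V = ΣQ_DR·Δt = 6.653 × 10^6 m³.
Runoff depth d = V / A = 10.03 mm.
C = d / P = 10.03 / 31.7 = 0.32.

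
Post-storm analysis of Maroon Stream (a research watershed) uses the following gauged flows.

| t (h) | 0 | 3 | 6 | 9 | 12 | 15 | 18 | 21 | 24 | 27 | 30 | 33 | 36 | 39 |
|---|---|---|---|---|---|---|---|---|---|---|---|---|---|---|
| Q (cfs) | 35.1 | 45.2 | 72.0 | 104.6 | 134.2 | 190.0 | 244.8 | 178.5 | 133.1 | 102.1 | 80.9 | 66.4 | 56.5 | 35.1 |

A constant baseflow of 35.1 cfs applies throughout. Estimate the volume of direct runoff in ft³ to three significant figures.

Direct-runoff ordinates (Q − Q_b): 0.0, 10.1, 36.9, 69.5, 99.1, 154.9, 209.7, 143.4, 98.0, 67.0, 45.8, 31.3, 21.4, 0.0 cfs.
ΣQ_DR = 987.1 cfs.
With Δt = 3 h = 10800 s, V = ΣQ_DR · Δt = 987.1 × 10800 = 1.07 × 10^7 ft³.

V ≈ 1.07 × 10^7 ft³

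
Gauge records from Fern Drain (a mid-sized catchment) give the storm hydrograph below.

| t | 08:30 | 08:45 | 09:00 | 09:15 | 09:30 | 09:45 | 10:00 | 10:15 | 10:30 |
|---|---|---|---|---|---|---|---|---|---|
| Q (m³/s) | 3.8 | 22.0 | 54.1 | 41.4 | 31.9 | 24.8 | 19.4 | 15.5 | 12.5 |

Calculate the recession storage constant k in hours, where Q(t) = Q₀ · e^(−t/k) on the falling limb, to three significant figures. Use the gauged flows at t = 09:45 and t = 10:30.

On the falling limb, Q drops from 24.8 to 12.5 m³/s between t = 09:45 and t = 10:30 (Δt = 0.75 h).
k = −Δt / ln(Q₂/Q₁) = −0.75 / ln(12.5/24.8) = 1.09 h.

k ≈ 1.09 h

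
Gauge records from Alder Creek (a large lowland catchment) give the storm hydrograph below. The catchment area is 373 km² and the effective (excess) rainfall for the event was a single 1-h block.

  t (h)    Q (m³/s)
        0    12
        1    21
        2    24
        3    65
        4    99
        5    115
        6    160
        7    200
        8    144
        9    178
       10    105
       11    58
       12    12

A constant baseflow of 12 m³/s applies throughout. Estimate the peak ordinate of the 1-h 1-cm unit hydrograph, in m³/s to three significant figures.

U_p ≈ 188 m³/s

Direct runoff: 0.0, 9.0, 12.0, 53.0, 87.0, 103.0, 148.0, 188.0, 132.0, 166.0, 93.0, 46.0, 0.0 m³/s; ΣQ_DR = 1037 m³/s, peak = 188.0 m³/s.
Runoff depth d = ΣQ_DR·Δt / A = 1037 × 3600 / (373 km²) = 10.01 mm.
The 1-cm UH is the DRH scaled by (10 mm)/d, so U_p = 188.0 × 10/10.01 = 188 m³/s.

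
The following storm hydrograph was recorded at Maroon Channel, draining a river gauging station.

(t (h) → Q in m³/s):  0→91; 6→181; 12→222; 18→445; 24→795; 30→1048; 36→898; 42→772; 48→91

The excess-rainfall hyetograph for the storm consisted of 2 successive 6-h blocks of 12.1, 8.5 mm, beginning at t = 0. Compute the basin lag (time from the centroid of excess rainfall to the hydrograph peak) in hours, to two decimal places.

t_L ≈ 24.52 h

Centroid of excess rainfall: t_c = Σ P_i·t̄_i / ΣP_i = 5.4757 h (block centres at 3, 9 h).
Hydrograph peak occurs at t = 30 h, so basin lag t_L = 30 − 5.4757 = 24.52 h.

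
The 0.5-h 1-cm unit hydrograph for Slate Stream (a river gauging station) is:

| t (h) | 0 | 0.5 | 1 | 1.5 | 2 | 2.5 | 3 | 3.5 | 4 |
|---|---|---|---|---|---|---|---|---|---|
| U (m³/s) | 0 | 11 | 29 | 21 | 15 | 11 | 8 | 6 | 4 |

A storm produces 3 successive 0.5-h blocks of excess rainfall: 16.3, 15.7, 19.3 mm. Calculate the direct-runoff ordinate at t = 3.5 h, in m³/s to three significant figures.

Q ≈ 43.6 m³/s

By discrete convolution, Q_j = Σ (P_i / 10 mm) · U_{j−i}.
At t = 3.5 h (j=7): Q = (16.3/10)·6 + (15.7/10)·8 + (19.3/10)·11 = 43.6 m³/s.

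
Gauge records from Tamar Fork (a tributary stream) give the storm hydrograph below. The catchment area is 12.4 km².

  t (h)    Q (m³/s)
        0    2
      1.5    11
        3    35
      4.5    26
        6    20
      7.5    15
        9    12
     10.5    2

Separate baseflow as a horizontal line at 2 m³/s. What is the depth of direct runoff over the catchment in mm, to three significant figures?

d ≈ 46.6 mm

Direct runoff: 0.0, 9.0, 33.0, 24.0, 18.0, 13.0, 10.0, 0.0 m³/s; ΣQ_DR = 107.0 m³/s.
V = ΣQ_DR · Δt = 107.0 × 5400 s = 5.778 × 10^5 m³.
Over A = 12.4 km², depth = V / A = 46.6 mm.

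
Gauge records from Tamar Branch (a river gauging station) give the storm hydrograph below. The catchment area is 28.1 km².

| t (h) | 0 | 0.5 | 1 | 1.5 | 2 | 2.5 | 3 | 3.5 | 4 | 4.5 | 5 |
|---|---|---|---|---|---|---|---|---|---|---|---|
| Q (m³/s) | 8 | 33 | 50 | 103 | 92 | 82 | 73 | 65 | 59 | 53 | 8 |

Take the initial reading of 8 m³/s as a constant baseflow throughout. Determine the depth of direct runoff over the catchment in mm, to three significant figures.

d ≈ 34.5 mm

Direct runoff: 0.0, 25.0, 42.0, 95.0, 84.0, 74.0, 65.0, 57.0, 51.0, 45.0, 0.0 m³/s; ΣQ_DR = 538.0 m³/s.
V = ΣQ_DR · Δt = 538.0 × 1800 s = 9.684 × 10^5 m³.
Over A = 28.1 km², depth = V / A = 34.5 mm.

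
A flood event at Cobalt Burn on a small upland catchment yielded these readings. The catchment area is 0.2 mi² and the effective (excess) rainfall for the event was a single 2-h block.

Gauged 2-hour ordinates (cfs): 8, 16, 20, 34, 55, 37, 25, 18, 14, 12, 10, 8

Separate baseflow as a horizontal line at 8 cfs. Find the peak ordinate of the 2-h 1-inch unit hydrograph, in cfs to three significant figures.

U_p ≈ 18.8 cfs

Direct runoff: 0.0, 8.0, 12.0, 26.0, 47.0, 29.0, 17.0, 10.0, 6.0, 4.0, 2.0, 0.0 cfs; ΣQ_DR = 161.0 cfs, peak = 47.0 cfs.
Runoff depth d = ΣQ_DR·Δt / A = 161.0 × 7200 / (0.2 mi²) = 2.495 in.
The 1-inch UH is the DRH scaled by (1 in)/d, so U_p = 47.0 × 1/2.495 = 18.8 cfs.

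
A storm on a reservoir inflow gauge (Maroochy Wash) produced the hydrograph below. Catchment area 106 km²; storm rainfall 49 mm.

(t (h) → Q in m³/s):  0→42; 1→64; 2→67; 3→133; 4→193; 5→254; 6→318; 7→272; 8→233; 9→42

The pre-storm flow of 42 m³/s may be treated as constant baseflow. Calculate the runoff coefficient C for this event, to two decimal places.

C ≈ 0.83

ΣQ_DR = 1198 m³/s; V = ΣQ_DR·Δt = 4.313 × 10^6 m³.
Runoff depth d = V / A = 40.69 mm.
C = d / P = 40.69 / 49 = 0.83.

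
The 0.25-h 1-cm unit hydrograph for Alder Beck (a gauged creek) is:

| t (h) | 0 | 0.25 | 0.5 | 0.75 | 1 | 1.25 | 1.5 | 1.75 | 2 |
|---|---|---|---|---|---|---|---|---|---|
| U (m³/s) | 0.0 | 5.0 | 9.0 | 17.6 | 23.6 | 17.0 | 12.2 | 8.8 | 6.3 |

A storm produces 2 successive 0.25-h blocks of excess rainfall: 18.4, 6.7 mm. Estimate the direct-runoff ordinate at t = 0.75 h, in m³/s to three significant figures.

By discrete convolution, Q_j = Σ (P_i / 10 mm) · U_{j−i}.
At t = 0.75 h (j=3): Q = (18.4/10)·17.6 + (6.7/10)·9.0 = 38.4 m³/s.

Q ≈ 38.4 m³/s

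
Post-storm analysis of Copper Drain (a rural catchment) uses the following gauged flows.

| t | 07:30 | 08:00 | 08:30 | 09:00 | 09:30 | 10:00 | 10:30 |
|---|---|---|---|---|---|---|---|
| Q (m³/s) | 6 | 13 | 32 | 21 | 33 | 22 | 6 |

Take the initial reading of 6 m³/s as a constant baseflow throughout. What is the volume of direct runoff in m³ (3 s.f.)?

Direct-runoff ordinates (Q − Q_b): 0.0, 7.0, 26.0, 15.0, 27.0, 16.0, 0.0 m³/s.
ΣQ_DR = 91.00 m³/s.
With Δt = 0.5 h = 1800 s, V = ΣQ_DR · Δt = 91.00 × 1800 = 1.64 × 10^5 m³.

V ≈ 1.64 × 10^5 m³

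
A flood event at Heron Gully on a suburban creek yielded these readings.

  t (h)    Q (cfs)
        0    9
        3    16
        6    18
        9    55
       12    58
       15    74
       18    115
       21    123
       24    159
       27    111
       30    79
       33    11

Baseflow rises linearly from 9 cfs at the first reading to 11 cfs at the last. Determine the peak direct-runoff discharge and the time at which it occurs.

Subtracting baseflow gives direct-runoff ordinates: 0.00, 6.82, 8.64, 45.45, 48.27, 64.09, 104.91, 112.73, 148.55, 100.36, 68.18, 0.00 cfs.
The maximum is 148.55 cfs, occurring at the reading for t = 24 h.

Q_p = 148.55 cfs at t = 24 h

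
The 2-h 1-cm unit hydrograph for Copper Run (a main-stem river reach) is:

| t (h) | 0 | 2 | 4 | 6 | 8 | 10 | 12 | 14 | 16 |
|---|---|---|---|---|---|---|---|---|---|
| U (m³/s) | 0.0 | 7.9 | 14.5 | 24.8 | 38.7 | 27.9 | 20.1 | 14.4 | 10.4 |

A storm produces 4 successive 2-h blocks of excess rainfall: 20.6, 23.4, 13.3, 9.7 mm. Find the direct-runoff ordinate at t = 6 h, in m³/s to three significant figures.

Q ≈ 95.5 m³/s

By discrete convolution, Q_j = Σ (P_i / 10 mm) · U_{j−i}.
At t = 6 h (j=3): Q = (20.6/10)·24.8 + (23.4/10)·14.5 + (13.3/10)·7.9 + (9.7/10)·0.0 = 95.5 m³/s.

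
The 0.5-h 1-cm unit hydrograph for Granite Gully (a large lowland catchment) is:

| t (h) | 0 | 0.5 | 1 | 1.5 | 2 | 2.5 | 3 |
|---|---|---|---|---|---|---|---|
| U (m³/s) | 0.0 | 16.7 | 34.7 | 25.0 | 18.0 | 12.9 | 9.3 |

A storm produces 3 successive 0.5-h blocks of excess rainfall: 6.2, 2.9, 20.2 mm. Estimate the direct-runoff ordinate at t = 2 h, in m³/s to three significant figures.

Q ≈ 88.5 m³/s

By discrete convolution, Q_j = Σ (P_i / 10 mm) · U_{j−i}.
At t = 2 h (j=4): Q = (6.2/10)·18.0 + (2.9/10)·25.0 + (20.2/10)·34.7 = 88.5 m³/s.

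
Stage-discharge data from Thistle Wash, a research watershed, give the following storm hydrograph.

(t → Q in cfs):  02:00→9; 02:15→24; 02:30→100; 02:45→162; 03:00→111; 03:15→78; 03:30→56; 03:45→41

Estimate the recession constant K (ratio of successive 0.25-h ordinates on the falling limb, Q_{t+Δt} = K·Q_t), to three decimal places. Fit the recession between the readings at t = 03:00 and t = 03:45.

Using the recession-limb readings at t = 03:00 and t = 03:45: Q falls from 111 to 41 cfs over 3 intervals.
K = (Q₂/Q₁)^(1/3) = (41/111)^(1/3) = 0.717.

K ≈ 0.717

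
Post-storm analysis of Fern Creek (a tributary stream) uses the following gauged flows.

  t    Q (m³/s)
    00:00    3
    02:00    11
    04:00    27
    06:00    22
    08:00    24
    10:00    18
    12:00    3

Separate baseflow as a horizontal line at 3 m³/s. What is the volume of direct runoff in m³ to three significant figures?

Direct-runoff ordinates (Q − Q_b): 0.0, 8.0, 24.0, 19.0, 21.0, 15.0, 0.0 m³/s.
ΣQ_DR = 87.00 m³/s.
With Δt = 2 h = 7200 s, V = ΣQ_DR · Δt = 87.00 × 7200 = 6.26 × 10^5 m³.

V ≈ 6.26 × 10^5 m³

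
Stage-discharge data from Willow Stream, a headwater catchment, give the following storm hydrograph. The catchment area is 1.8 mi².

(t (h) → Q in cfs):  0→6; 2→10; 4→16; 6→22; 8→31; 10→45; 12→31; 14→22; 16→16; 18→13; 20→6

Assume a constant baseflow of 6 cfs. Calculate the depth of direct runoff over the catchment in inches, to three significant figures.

Direct runoff: 0.0, 4.0, 10.0, 16.0, 25.0, 39.0, 25.0, 16.0, 10.0, 7.0, 0.0 cfs; ΣQ_DR = 152.0 cfs.
V = ΣQ_DR · Δt = 152.0 × 7200 s = 1.094 × 10^6 ft³.
Over A = 1.8 mi², depth = V / A = 0.262 in.

d ≈ 0.262 in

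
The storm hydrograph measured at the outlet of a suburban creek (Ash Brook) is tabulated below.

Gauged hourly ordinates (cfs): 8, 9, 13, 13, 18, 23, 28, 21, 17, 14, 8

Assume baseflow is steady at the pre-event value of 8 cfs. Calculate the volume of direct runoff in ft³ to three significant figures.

V ≈ 3.02 × 10^5 ft³

Direct-runoff ordinates (Q − Q_b): 0.0, 1.0, 5.0, 5.0, 10.0, 15.0, 20.0, 13.0, 9.0, 6.0, 0.0 cfs.
ΣQ_DR = 84.00 cfs.
With Δt = 1 h = 3600 s, V = ΣQ_DR · Δt = 84.00 × 3600 = 3.02 × 10^5 ft³.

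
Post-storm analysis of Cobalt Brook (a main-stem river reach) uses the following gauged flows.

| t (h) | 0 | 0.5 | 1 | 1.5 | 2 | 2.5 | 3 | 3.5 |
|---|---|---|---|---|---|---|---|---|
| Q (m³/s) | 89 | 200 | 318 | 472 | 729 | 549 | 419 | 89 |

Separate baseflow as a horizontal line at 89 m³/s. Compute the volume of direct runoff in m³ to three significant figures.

V ≈ 3.88 × 10^6 m³

Direct-runoff ordinates (Q − Q_b): 0.0, 111.0, 229.0, 383.0, 640.0, 460.0, 330.0, 0.0 m³/s.
ΣQ_DR = 2153 m³/s.
With Δt = 0.5 h = 1800 s, V = ΣQ_DR · Δt = 2153 × 1800 = 3.88 × 10^6 m³.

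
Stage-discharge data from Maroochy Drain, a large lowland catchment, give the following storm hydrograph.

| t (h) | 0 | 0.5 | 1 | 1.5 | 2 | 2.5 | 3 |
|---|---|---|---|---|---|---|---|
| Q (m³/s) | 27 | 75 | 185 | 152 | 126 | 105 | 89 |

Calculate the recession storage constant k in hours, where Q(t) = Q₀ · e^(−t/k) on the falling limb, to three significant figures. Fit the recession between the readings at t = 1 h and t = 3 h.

k ≈ 2.73 h

On the falling limb, Q drops from 185 to 89 m³/s between t = 1 h and t = 3 h (Δt = 2 h).
k = −Δt / ln(Q₂/Q₁) = −2 / ln(89/185) = 2.73 h.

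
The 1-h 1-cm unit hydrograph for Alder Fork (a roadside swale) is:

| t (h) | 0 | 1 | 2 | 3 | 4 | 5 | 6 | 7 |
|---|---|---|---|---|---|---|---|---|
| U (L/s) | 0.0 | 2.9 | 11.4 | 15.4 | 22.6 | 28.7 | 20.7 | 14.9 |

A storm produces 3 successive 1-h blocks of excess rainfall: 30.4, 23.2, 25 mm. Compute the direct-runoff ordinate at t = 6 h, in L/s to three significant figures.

By discrete convolution, Q_j = Σ (P_i / 10 mm) · U_{j−i}.
At t = 6 h (j=6): Q = (30.4/10)·20.7 + (23.2/10)·28.7 + (25/10)·22.6 = 186 L/s.

Q ≈ 186 L/s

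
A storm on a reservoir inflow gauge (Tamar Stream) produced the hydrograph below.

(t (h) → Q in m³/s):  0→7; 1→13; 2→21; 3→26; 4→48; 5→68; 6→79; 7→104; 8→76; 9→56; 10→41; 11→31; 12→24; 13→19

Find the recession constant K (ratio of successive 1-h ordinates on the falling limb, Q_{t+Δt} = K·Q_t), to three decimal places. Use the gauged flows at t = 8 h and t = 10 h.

Using the recession-limb readings at t = 8 h and t = 10 h: Q falls from 76 to 41 m³/s over 2 intervals.
K = (Q₂/Q₁)^(1/2) = (41/76)^(1/2) = 0.734.

K ≈ 0.734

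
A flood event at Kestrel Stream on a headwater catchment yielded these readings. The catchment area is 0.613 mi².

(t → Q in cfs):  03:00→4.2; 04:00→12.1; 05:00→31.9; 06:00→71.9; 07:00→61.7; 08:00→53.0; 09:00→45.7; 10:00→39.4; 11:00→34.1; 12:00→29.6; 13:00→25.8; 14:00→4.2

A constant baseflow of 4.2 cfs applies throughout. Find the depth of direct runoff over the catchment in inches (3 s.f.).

Direct runoff: 0.0, 7.9, 27.7, 67.7, 57.5, 48.8, 41.5, 35.2, 29.9, 25.4, 21.6, 0.0 cfs; ΣQ_DR = 363.2 cfs.
V = ΣQ_DR · Δt = 363.2 × 3600 s = 1.308 × 10^6 ft³.
Over A = 0.613 mi², depth = V / A = 0.918 in.

d ≈ 0.918 in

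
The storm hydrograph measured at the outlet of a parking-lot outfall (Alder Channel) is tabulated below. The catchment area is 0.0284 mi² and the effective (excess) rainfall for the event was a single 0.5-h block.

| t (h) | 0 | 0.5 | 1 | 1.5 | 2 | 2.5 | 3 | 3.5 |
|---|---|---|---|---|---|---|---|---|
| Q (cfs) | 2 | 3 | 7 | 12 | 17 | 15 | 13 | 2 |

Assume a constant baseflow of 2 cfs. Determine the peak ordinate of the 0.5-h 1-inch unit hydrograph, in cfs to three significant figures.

Direct runoff: 0.0, 1.0, 5.0, 10.0, 15.0, 13.0, 11.0, 0.0 cfs; ΣQ_DR = 55.00 cfs, peak = 15.0 cfs.
Runoff depth d = ΣQ_DR·Δt / A = 55.00 × 1800 / (0.0284 mi²) = 1.500 in.
The 1-inch UH is the DRH scaled by (1 in)/d, so U_p = 15.0 × 1/1.500 = 10.0 cfs.

U_p ≈ 10.0 cfs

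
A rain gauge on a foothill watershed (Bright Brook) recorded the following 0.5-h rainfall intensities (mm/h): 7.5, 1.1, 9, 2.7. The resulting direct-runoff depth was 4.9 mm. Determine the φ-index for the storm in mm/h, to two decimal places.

Only the 2 blocks with intensity above φ contribute runoff: 7.5, 9 mm/h.
Σ(I−φ)·Δt = d  ⇒  (7.5+9 − 2φ)·0.5 = 4.9
φ = (16.50 − 4.9/0.5) / 2 = 3.35 mm/h.

φ ≈ 3.35 mm/h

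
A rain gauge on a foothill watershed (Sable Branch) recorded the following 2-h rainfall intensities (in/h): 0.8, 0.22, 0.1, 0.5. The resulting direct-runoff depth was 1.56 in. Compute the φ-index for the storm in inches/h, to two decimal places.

Only the 2 blocks with intensity above φ contribute runoff: 0.8, 0.5 in/h.
Σ(I−φ)·Δt = d  ⇒  (0.8+0.5 − 2φ)·2 = 1.56
φ = (1.300 − 1.56/2) / 2 = 0.26 in/h.

φ ≈ 0.26 in/h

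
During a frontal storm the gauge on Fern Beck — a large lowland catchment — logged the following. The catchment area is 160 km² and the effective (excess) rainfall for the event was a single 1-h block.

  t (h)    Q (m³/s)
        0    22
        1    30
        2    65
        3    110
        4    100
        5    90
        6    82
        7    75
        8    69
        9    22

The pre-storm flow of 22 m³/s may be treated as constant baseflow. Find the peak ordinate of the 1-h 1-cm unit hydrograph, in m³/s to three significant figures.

U_p ≈ 87.9 m³/s

Direct runoff: 0.0, 8.0, 43.0, 88.0, 78.0, 68.0, 60.0, 53.0, 47.0, 0.0 m³/s; ΣQ_DR = 445.0 m³/s, peak = 88.0 m³/s.
Runoff depth d = ΣQ_DR·Δt / A = 445.0 × 3600 / (160 km²) = 10.01 mm.
The 1-cm UH is the DRH scaled by (10 mm)/d, so U_p = 88.0 × 10/10.01 = 87.9 m³/s.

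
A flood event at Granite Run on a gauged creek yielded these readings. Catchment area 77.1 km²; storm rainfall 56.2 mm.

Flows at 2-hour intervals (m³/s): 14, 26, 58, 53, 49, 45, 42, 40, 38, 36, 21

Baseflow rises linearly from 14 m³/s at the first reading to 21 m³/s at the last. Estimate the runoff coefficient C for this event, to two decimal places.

C ≈ 0.38

ΣQ_DR = 229.5 m³/s; V = ΣQ_DR·Δt = 1.652 × 10^6 m³.
Runoff depth d = V / A = 21.43 mm.
C = d / P = 21.43 / 56.2 = 0.38.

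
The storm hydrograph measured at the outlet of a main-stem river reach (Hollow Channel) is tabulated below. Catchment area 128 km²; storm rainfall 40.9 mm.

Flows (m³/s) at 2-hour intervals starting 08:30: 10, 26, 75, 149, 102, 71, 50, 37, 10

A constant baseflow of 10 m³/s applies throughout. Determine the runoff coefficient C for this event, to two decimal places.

ΣQ_DR = 440.0 m³/s; V = ΣQ_DR·Δt = 3.168 × 10^6 m³.
Runoff depth d = V / A = 24.75 mm.
C = d / P = 24.75 / 40.9 = 0.61.

C ≈ 0.61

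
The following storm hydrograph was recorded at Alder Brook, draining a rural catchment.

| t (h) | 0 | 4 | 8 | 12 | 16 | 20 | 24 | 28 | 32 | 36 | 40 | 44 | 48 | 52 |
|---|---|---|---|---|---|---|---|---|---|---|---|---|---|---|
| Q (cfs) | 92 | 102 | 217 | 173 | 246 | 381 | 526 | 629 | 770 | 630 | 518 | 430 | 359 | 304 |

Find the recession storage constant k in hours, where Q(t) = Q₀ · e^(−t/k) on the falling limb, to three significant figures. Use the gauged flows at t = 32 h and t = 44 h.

k ≈ 20.6 h

On the falling limb, Q drops from 770 to 430 cfs between t = 32 h and t = 44 h (Δt = 12 h).
k = −Δt / ln(Q₂/Q₁) = −12 / ln(430/770) = 20.6 h.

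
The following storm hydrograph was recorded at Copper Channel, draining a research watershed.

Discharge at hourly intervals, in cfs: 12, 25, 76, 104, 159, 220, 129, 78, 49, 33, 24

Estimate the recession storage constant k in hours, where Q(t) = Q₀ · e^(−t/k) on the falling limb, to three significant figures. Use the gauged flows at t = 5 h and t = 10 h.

k ≈ 2.26 h

On the falling limb, Q drops from 220 to 24 cfs between t = 5 h and t = 10 h (Δt = 5 h).
k = −Δt / ln(Q₂/Q₁) = −5 / ln(24/220) = 2.26 h.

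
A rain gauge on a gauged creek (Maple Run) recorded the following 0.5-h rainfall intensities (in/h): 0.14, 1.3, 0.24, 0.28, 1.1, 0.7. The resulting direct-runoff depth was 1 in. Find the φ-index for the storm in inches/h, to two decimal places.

φ ≈ 0.37 in/h

Only the 3 blocks with intensity above φ contribute runoff: 1.3, 1.1, 0.7 in/h.
Σ(I−φ)·Δt = d  ⇒  (1.3+1.1+0.7 − 3φ)·0.5 = 1
φ = (3.100 − 1/0.5) / 3 = 0.37 in/h.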